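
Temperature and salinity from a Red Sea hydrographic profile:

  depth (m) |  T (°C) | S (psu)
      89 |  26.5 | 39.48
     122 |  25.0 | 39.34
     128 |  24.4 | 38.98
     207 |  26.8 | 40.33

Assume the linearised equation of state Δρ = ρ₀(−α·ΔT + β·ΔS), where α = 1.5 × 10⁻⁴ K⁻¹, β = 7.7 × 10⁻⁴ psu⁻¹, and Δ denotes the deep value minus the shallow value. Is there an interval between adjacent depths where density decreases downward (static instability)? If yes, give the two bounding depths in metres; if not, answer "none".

Evaluate Δρ/ρ₀ = −αΔT + βΔS across each adjacent pair:
  89–122 m: −αΔT+βΔS = −(1.5 × 10⁻⁴)(-1.5)+(7.7 × 10⁻⁴)(-0.14) = 1.2 × 10⁻⁴ → stable
  122–128 m: −αΔT+βΔS = −(1.5 × 10⁻⁴)(-0.6)+(7.7 × 10⁻⁴)(-0.36) = -1.9 × 10⁻⁴ → UNSTABLE
  128–207 m: −αΔT+βΔS = −(1.5 × 10⁻⁴)(+2.4)+(7.7 × 10⁻⁴)(+1.35) = 6.8 × 10⁻⁴ → stable
The 122–128 m interval has Δρ < 0: lighter water underlies denser water.

122–128 m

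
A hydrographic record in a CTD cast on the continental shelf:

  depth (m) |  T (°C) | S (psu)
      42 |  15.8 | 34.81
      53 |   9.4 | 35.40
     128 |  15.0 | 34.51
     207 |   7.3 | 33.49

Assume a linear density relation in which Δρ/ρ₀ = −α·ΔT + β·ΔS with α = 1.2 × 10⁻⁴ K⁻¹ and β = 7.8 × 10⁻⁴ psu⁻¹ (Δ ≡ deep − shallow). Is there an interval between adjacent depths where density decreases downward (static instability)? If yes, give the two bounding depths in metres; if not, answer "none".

53–128 m

Evaluate Δρ/ρ₀ = −αΔT + βΔS across each adjacent pair:
  42–53 m: −αΔT+βΔS = −(1.2 × 10⁻⁴)(-6.4)+(7.8 × 10⁻⁴)(+0.59) = 1.2 × 10⁻³ → stable
  53–128 m: −αΔT+βΔS = −(1.2 × 10⁻⁴)(+5.6)+(7.8 × 10⁻⁴)(-0.89) = -1.4 × 10⁻³ → UNSTABLE
  128–207 m: −αΔT+βΔS = −(1.2 × 10⁻⁴)(-7.7)+(7.8 × 10⁻⁴)(-1.02) = 1.3 × 10⁻⁴ → stable
The 53–128 m interval has Δρ < 0: lighter water underlies denser water.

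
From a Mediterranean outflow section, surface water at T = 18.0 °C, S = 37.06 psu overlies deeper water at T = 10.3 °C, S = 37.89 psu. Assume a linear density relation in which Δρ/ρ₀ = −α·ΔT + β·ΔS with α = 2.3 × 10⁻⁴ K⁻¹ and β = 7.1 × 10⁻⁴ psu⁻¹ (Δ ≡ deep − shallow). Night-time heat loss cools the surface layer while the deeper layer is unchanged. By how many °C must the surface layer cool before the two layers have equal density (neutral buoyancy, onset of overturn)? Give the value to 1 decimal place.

Neutral buoyancy requires Δρ = 0, i.e. −α(T_deep − T_surf′) + β(S_deep − S_surf) = 0.
T_surf′ = T_deep − (β/α)·ΔS = 10.3 − (7.1 × 10⁻⁴/2.3 × 10⁻⁴)·(+0.83) = 7.738 °C.
Cooling required: 18.0 − (7.738) = 10.262 °C.

10.3 °C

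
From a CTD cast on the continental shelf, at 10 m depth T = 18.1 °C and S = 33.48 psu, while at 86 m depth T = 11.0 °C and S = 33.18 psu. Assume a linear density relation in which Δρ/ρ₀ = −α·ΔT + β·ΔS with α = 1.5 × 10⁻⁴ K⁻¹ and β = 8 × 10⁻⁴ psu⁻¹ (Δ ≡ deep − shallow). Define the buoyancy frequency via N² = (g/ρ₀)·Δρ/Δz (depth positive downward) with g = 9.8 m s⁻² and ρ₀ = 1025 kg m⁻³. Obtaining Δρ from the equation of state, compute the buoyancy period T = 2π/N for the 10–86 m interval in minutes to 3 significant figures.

10.2 min

ΔT = -7.1 K, ΔS = -0.30 psu (deep − shallow).
Δρ/ρ₀ = −αΔT + βΔS = 1.065 × 10⁻³ − 2.40 × 10⁻⁴ = 8.25 × 10⁻⁴, so Δρ ≈ 0.8456 kg m⁻³.
N² = (g/ρ₀)·Δρ/Δz = g·(Δρ/ρ₀)/Δz = 9.8 × 8.25 × 10⁻⁴ / 76 = 1.0638 × 10⁻⁴ s⁻².
N = √(1.0638 × 10⁻⁴) = 0.010314 rad s⁻¹ → T = 2π/N = 609.19 s = 10.153 min ≈ 10.2 min.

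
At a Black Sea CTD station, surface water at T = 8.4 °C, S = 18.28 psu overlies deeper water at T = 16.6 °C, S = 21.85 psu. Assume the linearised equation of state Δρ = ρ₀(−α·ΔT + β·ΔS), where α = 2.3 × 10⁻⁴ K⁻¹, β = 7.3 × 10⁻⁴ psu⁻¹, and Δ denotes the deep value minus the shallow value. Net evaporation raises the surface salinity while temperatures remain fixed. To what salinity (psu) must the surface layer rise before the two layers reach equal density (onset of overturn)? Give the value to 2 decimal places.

19.27 psu

Neutral buoyancy requires −α(T_deep − T_surf) + β(S_deep − S_surf′) = 0.
S_surf′ = S_deep − (α/β)·ΔT = 21.85 − (2.3 × 10⁻⁴/7.3 × 10⁻⁴)·(+8.2) = 19.2664 psu.
Increase required: 19.2664 − 18.28 = 0.9864 psu.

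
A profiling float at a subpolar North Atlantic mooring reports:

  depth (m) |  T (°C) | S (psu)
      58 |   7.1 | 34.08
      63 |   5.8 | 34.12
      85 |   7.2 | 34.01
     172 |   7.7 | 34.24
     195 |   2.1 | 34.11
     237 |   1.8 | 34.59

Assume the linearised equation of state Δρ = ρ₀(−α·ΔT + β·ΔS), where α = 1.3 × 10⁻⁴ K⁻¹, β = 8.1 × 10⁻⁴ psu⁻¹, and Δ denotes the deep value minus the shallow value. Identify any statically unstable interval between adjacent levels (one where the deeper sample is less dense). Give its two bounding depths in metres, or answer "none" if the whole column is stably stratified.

Evaluate Δρ/ρ₀ = −αΔT + βΔS across each adjacent pair:
  58–63 m: −αΔT+βΔS = −(1.3 × 10⁻⁴)(-1.3)+(8.1 × 10⁻⁴)(+0.04) = 2.0 × 10⁻⁴ → stable
  63–85 m: −αΔT+βΔS = −(1.3 × 10⁻⁴)(+1.4)+(8.1 × 10⁻⁴)(-0.11) = -2.7 × 10⁻⁴ → UNSTABLE
  85–172 m: −αΔT+βΔS = −(1.3 × 10⁻⁴)(+0.5)+(8.1 × 10⁻⁴)(+0.23) = 1.2 × 10⁻⁴ → stable
  172–195 m: −αΔT+βΔS = −(1.3 × 10⁻⁴)(-5.6)+(8.1 × 10⁻⁴)(-0.13) = 6.2 × 10⁻⁴ → stable
  195–237 m: −αΔT+βΔS = −(1.3 × 10⁻⁴)(-0.3)+(8.1 × 10⁻⁴)(+0.48) = 4.3 × 10⁻⁴ → stable
The 63–85 m interval has Δρ < 0: lighter water underlies denser water.

63–85 m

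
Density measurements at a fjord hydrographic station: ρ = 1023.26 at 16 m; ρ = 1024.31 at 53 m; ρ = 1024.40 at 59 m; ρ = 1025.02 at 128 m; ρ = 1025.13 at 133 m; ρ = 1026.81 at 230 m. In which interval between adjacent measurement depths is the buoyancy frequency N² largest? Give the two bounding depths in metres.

16–53 m

Compute the density gradient over each adjacent pair:
  16–53 m: Δρ/Δz = 1.05/37 = 0.028 kg m⁻⁴
  53–59 m: Δρ/Δz = 0.09/6 = 0.015 kg m⁻⁴
  59–128 m: Δρ/Δz = 0.62/69 = 9.0 × 10⁻³ kg m⁻⁴
  128–133 m: Δρ/Δz = 0.11/5 = 0.022 kg m⁻⁴
  133–230 m: Δρ/Δz = 1.68/97 = 0.017 kg m⁻⁴
The largest gradient is in the 16–53 m interval — the pycnocline.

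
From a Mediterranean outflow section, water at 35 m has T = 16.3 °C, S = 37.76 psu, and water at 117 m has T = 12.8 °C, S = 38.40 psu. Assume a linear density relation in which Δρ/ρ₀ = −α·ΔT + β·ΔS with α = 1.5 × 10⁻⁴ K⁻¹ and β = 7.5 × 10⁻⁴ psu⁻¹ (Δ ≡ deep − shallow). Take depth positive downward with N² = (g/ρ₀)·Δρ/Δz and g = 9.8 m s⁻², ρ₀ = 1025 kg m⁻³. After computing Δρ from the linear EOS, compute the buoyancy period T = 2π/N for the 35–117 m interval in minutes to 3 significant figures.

9.56 min

ΔT = -3.5 K, ΔS = +0.64 psu (deep − shallow).
Δρ/ρ₀ = −αΔT + βΔS = 5.25 × 10⁻⁴ + 4.80 × 10⁻⁴ = 1.005 × 10⁻³, so Δρ ≈ 1.030 kg m⁻³.
N² = (g/ρ₀)·Δρ/Δz = g·(Δρ/ρ₀)/Δz = 9.8 × 1.005 × 10⁻³ / 82 = 1.2011 × 10⁻⁴ s⁻².
N = √(1.2011 × 10⁻⁴) = 0.010959 rad s⁻¹ → T = 2π/N = 573.34 s = 9.5557 min ≈ 9.56 min.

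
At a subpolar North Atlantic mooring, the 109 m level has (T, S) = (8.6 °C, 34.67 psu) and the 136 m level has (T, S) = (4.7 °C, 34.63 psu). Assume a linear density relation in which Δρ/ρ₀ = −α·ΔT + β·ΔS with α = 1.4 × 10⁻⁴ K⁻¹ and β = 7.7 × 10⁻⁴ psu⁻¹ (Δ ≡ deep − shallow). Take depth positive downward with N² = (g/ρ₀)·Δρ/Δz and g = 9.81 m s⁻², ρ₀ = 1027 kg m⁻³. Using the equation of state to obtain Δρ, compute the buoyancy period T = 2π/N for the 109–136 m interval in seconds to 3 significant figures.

ΔT = -3.9 K, ΔS = -0.04 psu (deep − shallow).
Δρ/ρ₀ = −αΔT + βΔS = 5.46 × 10⁻⁴ − 3.08 × 10⁻⁵ = 5.152 × 10⁻⁴, so Δρ ≈ 0.5291 kg m⁻³.
N² = (g/ρ₀)·Δρ/Δz = g·(Δρ/ρ₀)/Δz = 9.81 × 5.152 × 10⁻⁴ / 27 = 1.8719 × 10⁻⁴ s⁻².
N = √(1.8719 × 10⁻⁴) = 0.013682 rad s⁻¹ → T = 2π/N = 459.23 s ≈ 459 s.

459 s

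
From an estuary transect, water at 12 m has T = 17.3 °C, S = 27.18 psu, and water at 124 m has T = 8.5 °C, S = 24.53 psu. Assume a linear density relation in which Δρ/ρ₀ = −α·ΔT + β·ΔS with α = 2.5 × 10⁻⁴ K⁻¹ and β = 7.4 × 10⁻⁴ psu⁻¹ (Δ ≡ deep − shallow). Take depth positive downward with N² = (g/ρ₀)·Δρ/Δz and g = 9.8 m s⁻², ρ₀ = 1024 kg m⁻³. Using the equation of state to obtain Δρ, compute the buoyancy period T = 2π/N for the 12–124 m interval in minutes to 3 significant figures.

22.9 min

ΔT = -8.8 K, ΔS = -2.65 psu (deep − shallow).
Δρ/ρ₀ = −αΔT + βΔS = 2.20 × 10⁻³ − 1.961 × 10⁻³ = 2.39 × 10⁻⁴, so Δρ ≈ 0.2447 kg m⁻³.
N² = (g/ρ₀)·Δρ/Δz = g·(Δρ/ρ₀)/Δz = 9.8 × 2.39 × 10⁻⁴ / 112 = 2.0913 × 10⁻⁵ s⁻².
N = √(2.0913 × 10⁻⁵) = 4.5731 × 10⁻³ rad s⁻¹ → T = 2π/N = 1.3739 × 10³ s = 22.898 min ≈ 22.9 min.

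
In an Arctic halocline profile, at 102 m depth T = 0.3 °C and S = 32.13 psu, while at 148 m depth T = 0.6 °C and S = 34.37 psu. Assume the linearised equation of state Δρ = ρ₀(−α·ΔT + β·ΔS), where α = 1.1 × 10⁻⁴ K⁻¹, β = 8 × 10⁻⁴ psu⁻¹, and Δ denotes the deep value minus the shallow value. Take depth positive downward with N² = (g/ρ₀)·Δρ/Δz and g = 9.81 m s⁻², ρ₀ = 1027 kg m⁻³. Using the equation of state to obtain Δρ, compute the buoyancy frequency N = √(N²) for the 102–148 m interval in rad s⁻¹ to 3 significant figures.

0.0194 rad s⁻¹

ΔT = +0.3 K, ΔS = +2.24 psu (deep − shallow).
Δρ/ρ₀ = −αΔT + βΔS = -3.30 × 10⁻⁵ + 1.792 × 10⁻³ = 1.759 × 10⁻³, so Δρ ≈ 1.806 kg m⁻³.
N² = (g/ρ₀)·Δρ/Δz = g·(Δρ/ρ₀)/Δz = 9.81 × 1.759 × 10⁻³ / 46 = 3.7513 × 10⁻⁴ s⁻².
N = √(3.7513 × 10⁻⁴) = 0.019368 rad s⁻¹ ≈ 0.0194 rad s⁻¹.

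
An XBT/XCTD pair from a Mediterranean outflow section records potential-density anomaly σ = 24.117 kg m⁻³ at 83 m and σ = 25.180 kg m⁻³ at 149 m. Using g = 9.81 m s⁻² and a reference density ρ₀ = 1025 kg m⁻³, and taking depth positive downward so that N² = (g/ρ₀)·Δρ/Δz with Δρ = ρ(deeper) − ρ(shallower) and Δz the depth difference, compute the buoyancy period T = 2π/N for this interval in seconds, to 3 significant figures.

Δρ = 1025.180 − 1024.117 = 1.063 kg m⁻³ over Δz = 149 − 83 = 66 m.
N² = (9.81/1025) × (1.063/66) = 1.5415 × 10⁻⁴ s⁻².
N = √(1.5415 × 10⁻⁴) = 0.012416 rad s⁻¹, so T = 2π/N = 506.06 s ≈ 506 s.

506 s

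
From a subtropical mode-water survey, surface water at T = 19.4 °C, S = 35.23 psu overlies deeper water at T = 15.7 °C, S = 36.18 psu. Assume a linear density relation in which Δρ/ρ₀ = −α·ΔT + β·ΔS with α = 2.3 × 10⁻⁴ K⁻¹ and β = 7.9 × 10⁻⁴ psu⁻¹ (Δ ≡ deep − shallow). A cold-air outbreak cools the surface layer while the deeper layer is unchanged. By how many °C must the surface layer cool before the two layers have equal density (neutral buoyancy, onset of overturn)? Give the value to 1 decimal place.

Neutral buoyancy requires Δρ = 0, i.e. −α(T_deep − T_surf′) + β(S_deep − S_surf) = 0.
T_surf′ = T_deep − (β/α)·ΔS = 15.7 − (7.9 × 10⁻⁴/2.3 × 10⁻⁴)·(+0.95) = 12.437 °C.
Cooling required: 19.4 − (12.437) = 6.963 °C.

7.0 °C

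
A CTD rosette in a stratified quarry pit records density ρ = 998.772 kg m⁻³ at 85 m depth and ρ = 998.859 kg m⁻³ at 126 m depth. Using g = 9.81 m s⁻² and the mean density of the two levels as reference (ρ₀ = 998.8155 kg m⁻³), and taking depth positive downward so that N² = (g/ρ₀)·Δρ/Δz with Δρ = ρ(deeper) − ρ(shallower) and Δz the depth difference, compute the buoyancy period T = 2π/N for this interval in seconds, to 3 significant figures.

1.38 × 10³ s

Δρ = 998.859 − 998.772 = 0.087 kg m⁻³ over Δz = 126 − 85 = 41 m.
N² = (9.81/998.8155) × (0.087/41) = 2.0841 × 10⁻⁵ s⁻².
N = √(2.0841 × 10⁻⁵) = 4.5652 × 10⁻³ rad s⁻¹, so T = 2π/N = 1.3763 × 10³ s ≈ 1.38 × 10³ s.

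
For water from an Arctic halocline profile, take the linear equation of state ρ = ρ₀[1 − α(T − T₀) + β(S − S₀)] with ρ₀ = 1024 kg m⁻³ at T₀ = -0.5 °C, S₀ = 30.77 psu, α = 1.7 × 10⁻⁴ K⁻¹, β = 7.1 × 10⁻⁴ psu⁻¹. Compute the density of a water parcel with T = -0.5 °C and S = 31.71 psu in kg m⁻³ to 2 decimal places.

T − T₀ = +0.0 K, S − S₀ = +0.94 psu.
Bracket = 1 − α·(+0.0) + β·(+0.94) = 1 + (6.674 × 10⁻⁴) = 1.0006674.
ρ = 1024 × 1.0006674 = 1024.68 kg m⁻³.

1024.68 kg m⁻³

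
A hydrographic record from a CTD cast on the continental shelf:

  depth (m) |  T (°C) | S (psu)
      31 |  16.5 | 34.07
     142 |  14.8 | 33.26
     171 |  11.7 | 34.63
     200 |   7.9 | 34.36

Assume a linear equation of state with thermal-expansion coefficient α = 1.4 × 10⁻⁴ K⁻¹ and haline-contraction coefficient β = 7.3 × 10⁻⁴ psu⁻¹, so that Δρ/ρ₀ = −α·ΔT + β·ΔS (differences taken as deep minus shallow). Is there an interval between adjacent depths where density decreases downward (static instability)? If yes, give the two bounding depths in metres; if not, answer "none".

31–142 m

Evaluate Δρ/ρ₀ = −αΔT + βΔS across each adjacent pair:
  31–142 m: −αΔT+βΔS = −(1.4 × 10⁻⁴)(-1.7)+(7.3 × 10⁻⁴)(-0.81) = -3.5 × 10⁻⁴ → UNSTABLE
  142–171 m: −αΔT+βΔS = −(1.4 × 10⁻⁴)(-3.1)+(7.3 × 10⁻⁴)(+1.37) = 1.4 × 10⁻³ → stable
  171–200 m: −αΔT+βΔS = −(1.4 × 10⁻⁴)(-3.8)+(7.3 × 10⁻⁴)(-0.27) = 3.3 × 10⁻⁴ → stable
The 31–142 m interval has Δρ < 0: lighter water underlies denser water.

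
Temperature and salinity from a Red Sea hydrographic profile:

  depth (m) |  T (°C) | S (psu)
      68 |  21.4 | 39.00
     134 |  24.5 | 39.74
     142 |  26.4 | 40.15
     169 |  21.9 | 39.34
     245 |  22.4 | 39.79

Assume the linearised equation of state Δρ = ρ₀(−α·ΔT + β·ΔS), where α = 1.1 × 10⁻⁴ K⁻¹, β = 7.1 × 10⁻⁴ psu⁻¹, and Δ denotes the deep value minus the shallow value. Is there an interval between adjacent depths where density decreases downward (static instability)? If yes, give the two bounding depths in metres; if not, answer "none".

Evaluate Δρ/ρ₀ = −αΔT + βΔS across each adjacent pair:
  68–134 m: −αΔT+βΔS = −(1.1 × 10⁻⁴)(+3.1)+(7.1 × 10⁻⁴)(+0.74) = 1.8 × 10⁻⁴ → stable
  134–142 m: −αΔT+βΔS = −(1.1 × 10⁻⁴)(+1.9)+(7.1 × 10⁻⁴)(+0.41) = 8.2 × 10⁻⁵ → stable
  142–169 m: −αΔT+βΔS = −(1.1 × 10⁻⁴)(-4.5)+(7.1 × 10⁻⁴)(-0.81) = -8.0 × 10⁻⁵ → UNSTABLE
  169–245 m: −αΔT+βΔS = −(1.1 × 10⁻⁴)(+0.5)+(7.1 × 10⁻⁴)(+0.45) = 2.6 × 10⁻⁴ → stable
The 142–169 m interval has Δρ < 0: lighter water underlies denser water.

142–169 m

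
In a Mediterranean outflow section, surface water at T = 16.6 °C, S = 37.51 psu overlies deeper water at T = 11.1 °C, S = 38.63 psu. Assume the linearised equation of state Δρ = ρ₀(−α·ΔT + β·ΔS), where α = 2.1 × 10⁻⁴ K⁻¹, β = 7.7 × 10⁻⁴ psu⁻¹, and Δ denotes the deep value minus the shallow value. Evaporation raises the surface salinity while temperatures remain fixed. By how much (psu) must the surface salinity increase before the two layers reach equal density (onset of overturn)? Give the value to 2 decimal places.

Neutral buoyancy requires −α(T_deep − T_surf) + β(S_deep − S_surf′) = 0.
S_surf′ = S_deep − (α/β)·ΔT = 38.63 − (2.1 × 10⁻⁴/7.7 × 10⁻⁴)·(-5.5) = 40.1300 psu.
Increase required: 40.1300 − 37.51 = 2.6200 psu.

2.62 psu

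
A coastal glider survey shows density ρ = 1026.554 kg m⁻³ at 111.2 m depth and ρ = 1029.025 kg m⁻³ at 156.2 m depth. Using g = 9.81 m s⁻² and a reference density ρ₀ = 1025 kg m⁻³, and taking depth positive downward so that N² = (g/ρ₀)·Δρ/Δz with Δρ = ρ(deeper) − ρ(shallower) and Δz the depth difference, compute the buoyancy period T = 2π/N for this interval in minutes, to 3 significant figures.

Δρ = 1029.025 − 1026.554 = 2.471 kg m⁻³ over Δz = 156.2 − 111.2 = 45 m.
N² = (9.81/1025) × (2.471/45) = 5.2554 × 10⁻⁴ s⁻².
N = √(5.2554 × 10⁻⁴) = 0.022925 rad s⁻¹, so T = 2π/N = 274.08 s = 4.5680 min ≈ 4.57 min.

4.57 min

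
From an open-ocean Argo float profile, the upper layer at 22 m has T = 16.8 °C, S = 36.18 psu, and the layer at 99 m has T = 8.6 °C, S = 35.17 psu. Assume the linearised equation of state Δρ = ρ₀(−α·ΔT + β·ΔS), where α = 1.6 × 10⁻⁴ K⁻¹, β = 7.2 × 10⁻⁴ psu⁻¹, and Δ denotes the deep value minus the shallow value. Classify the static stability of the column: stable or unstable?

ΔT = 8.6 − 16.8 = -8.2 K and ΔS = 35.17 − 36.18 = -1.01 psu (deep − shallow).
−αΔT = 1.312 × 10⁻³; βΔS = -7.272 × 10⁻⁴; sum Δρ/ρ₀ = 5.848 × 10⁻⁴.
Δρ/ρ₀ > 0, so Δρ > 0: deeper water is denser → statically stable.

stable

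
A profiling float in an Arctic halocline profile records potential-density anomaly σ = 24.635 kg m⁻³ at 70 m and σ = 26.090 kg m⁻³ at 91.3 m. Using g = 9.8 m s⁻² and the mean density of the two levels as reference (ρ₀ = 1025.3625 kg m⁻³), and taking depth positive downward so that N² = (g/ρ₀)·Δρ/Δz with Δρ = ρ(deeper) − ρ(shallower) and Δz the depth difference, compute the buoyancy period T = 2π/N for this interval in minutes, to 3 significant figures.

4.10 min

Δρ = 1026.090 − 1024.635 = 1.455 kg m⁻³ over Δz = 91.3 − 70 = 21.3 m.
N² = (9.8/1025.3625) × (1.455/21.3) = 6.5288 × 10⁻⁴ s⁻².
N = √(6.5288 × 10⁻⁴) = 0.025552 rad s⁻¹, so T = 2π/N = 245.90 s = 4.0983 min ≈ 4.10 min.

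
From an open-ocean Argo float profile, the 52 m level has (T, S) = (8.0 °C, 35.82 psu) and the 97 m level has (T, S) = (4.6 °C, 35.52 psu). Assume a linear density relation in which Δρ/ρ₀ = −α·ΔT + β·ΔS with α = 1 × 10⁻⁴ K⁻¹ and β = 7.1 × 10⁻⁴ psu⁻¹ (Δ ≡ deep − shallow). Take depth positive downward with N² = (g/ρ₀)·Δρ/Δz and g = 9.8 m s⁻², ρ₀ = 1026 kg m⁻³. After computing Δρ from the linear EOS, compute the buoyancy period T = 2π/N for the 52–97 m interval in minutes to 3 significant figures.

19.9 min

ΔT = -3.4 K, ΔS = -0.30 psu (deep − shallow).
Δρ/ρ₀ = −αΔT + βΔS = 3.40 × 10⁻⁴ − 2.13 × 10⁻⁴ = 1.27 × 10⁻⁴, so Δρ ≈ 0.1303 kg m⁻³.
N² = (g/ρ₀)·Δρ/Δz = g·(Δρ/ρ₀)/Δz = 9.8 × 1.27 × 10⁻⁴ / 45 = 2.7658 × 10⁻⁵ s⁻².
N = √(2.7658 × 10⁻⁵) = 5.2591 × 10⁻³ rad s⁻¹ → T = 2π/N = 1.1947 × 10³ s = 19.912 min ≈ 19.9 min.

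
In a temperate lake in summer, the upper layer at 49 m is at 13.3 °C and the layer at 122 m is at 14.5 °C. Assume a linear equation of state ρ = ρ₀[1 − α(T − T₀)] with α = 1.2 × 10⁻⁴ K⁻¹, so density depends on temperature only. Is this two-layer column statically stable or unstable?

unstable

ΔT = 14.5 − 13.3 = +1.2 K, so Δρ/ρ₀ = −αΔT = -1.44 × 10⁻⁴.
Δρ/ρ₀ < 0, so Δρ < 0: deeper water is lighter → statically unstable; the column would overturn.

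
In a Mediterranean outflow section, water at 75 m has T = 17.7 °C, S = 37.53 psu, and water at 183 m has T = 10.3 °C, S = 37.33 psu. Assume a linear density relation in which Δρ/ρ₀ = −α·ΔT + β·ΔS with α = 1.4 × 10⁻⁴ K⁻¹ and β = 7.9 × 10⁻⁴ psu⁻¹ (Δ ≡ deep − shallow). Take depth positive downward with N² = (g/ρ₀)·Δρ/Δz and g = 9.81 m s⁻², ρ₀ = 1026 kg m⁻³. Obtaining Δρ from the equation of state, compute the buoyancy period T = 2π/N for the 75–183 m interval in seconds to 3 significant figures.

704 s

ΔT = -7.4 K, ΔS = -0.20 psu (deep − shallow).
Δρ/ρ₀ = −αΔT + βΔS = 1.036 × 10⁻³ − 1.58 × 10⁻⁴ = 8.78 × 10⁻⁴, so Δρ ≈ 0.9008 kg m⁻³.
N² = (g/ρ₀)·Δρ/Δz = g·(Δρ/ρ₀)/Δz = 9.81 × 8.78 × 10⁻⁴ / 108 = 7.9752 × 10⁻⁵ s⁻².
N = √(7.9752 × 10⁻⁵) = 8.9304 × 10⁻³ rad s⁻¹ → T = 2π/N = 703.57 s ≈ 704 s.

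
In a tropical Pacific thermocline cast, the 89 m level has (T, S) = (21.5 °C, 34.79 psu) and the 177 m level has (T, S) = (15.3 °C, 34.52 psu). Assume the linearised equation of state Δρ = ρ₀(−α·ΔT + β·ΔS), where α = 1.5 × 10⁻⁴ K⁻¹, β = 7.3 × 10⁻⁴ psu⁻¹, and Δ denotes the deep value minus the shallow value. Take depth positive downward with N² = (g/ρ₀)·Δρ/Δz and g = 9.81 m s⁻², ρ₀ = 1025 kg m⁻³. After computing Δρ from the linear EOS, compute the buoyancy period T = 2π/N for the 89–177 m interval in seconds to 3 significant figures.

ΔT = -6.2 K, ΔS = -0.27 psu (deep − shallow).
Δρ/ρ₀ = −αΔT + βΔS = 9.30 × 10⁻⁴ − 1.971 × 10⁻⁴ = 7.329 × 10⁻⁴, so Δρ ≈ 0.7512 kg m⁻³.
N² = (g/ρ₀)·Δρ/Δz = g·(Δρ/ρ₀)/Δz = 9.81 × 7.329 × 10⁻⁴ / 88 = 8.1702 × 10⁻⁵ s⁻².
N = √(8.1702 × 10⁻⁵) = 9.0389 × 10⁻³ rad s⁻¹ → T = 2π/N = 695.13 s ≈ 695 s.

695 s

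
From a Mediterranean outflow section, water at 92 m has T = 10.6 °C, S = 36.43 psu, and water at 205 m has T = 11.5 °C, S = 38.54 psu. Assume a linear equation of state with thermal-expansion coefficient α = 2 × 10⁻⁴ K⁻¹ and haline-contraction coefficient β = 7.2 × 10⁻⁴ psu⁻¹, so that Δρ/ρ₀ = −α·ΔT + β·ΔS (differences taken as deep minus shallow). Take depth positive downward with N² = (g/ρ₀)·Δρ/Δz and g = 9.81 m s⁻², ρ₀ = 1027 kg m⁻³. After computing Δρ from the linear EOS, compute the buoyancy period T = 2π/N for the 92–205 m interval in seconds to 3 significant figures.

ΔT = +0.9 K, ΔS = +2.11 psu (deep − shallow).
Δρ/ρ₀ = −αΔT + βΔS = -1.80 × 10⁻⁴ + 1.5192 × 10⁻³ = 1.3392 × 10⁻³, so Δρ ≈ 1.375 kg m⁻³.
N² = (g/ρ₀)·Δρ/Δz = g·(Δρ/ρ₀)/Δz = 9.81 × 1.3392 × 10⁻³ / 113 = 1.1626 × 10⁻⁴ s⁻².
N = √(1.1626 × 10⁻⁴) = 0.010782 rad s⁻¹ → T = 2π/N = 582.75 s ≈ 583 s.

583 s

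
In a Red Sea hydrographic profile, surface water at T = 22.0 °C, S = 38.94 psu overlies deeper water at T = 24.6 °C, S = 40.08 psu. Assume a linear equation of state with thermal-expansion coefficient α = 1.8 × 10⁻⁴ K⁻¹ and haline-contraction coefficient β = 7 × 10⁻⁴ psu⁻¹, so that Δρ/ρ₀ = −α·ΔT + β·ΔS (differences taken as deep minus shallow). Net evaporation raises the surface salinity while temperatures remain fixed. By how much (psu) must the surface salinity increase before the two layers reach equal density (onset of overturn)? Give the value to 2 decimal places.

Neutral buoyancy requires −α(T_deep − T_surf) + β(S_deep − S_surf′) = 0.
S_surf′ = S_deep − (α/β)·ΔT = 40.08 − (1.8 × 10⁻⁴/7 × 10⁻⁴)·(+2.6) = 39.4114 psu.
Increase required: 39.4114 − 38.94 = 0.4714 psu.

0.47 psu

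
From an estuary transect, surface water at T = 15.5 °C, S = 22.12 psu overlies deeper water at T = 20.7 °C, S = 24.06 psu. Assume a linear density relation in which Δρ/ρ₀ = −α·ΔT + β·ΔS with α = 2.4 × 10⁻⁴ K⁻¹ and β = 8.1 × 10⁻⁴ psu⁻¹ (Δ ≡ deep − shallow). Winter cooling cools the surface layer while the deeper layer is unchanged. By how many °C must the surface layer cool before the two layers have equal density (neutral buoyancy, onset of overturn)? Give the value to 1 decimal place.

1.3 °C

Neutral buoyancy requires Δρ = 0, i.e. −α(T_deep − T_surf′) + β(S_deep − S_surf) = 0.
T_surf′ = T_deep − (β/α)·ΔS = 20.7 − (8.1 × 10⁻⁴/2.4 × 10⁻⁴)·(+1.94) = 14.152 °C.
Cooling required: 15.5 − (14.152) = 1.348 °C.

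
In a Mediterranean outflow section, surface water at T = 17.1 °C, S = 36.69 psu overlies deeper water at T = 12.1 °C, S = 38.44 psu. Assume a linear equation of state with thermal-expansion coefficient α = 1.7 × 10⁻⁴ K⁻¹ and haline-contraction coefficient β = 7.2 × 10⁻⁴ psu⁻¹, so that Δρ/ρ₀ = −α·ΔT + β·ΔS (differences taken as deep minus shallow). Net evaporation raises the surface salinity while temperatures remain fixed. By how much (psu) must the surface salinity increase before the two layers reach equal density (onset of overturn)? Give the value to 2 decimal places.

Neutral buoyancy requires −α(T_deep − T_surf) + β(S_deep − S_surf′) = 0.
S_surf′ = S_deep − (α/β)·ΔT = 38.44 − (1.7 × 10⁻⁴/7.2 × 10⁻⁴)·(-5.0) = 39.6206 psu.
Increase required: 39.6206 − 36.69 = 2.9306 psu.

2.93 psu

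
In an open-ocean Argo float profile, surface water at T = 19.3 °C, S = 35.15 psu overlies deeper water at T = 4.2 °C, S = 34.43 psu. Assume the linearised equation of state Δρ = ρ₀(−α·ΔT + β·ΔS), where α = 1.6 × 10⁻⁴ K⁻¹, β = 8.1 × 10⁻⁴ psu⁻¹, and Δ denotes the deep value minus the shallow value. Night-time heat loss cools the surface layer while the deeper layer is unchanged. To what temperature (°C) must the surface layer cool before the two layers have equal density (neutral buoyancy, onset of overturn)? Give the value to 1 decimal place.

7.8 °C

Neutral buoyancy requires Δρ = 0, i.e. −α(T_deep − T_surf′) + β(S_deep − S_surf) = 0.
T_surf′ = T_deep − (β/α)·ΔS = 4.2 − (8.1 × 10⁻⁴/1.6 × 10⁻⁴)·(-0.72) = 7.845 °C.
Cooling required: 19.3 − (7.845) = 11.455 °C.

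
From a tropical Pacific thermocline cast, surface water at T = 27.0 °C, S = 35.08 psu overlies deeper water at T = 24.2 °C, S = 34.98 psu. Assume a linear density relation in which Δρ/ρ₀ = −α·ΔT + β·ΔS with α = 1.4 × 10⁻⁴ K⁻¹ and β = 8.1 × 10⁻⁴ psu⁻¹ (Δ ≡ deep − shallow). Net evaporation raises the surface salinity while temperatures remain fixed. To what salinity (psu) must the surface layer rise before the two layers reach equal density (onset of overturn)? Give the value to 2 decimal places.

35.46 psu

Neutral buoyancy requires −α(T_deep − T_surf) + β(S_deep − S_surf′) = 0.
S_surf′ = S_deep − (α/β)·ΔT = 34.98 − (1.4 × 10⁻⁴/8.1 × 10⁻⁴)·(-2.8) = 35.4640 psu.
Increase required: 35.4640 − 35.08 = 0.3840 psu.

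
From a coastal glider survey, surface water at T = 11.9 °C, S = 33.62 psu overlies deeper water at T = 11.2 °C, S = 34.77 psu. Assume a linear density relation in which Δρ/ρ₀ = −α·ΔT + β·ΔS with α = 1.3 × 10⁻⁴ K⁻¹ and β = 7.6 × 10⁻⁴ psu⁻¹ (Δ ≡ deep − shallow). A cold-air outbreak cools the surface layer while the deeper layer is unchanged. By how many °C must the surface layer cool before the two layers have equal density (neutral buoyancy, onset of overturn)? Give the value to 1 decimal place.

7.4 °C

Neutral buoyancy requires Δρ = 0, i.e. −α(T_deep − T_surf′) + β(S_deep − S_surf) = 0.
T_surf′ = T_deep − (β/α)·ΔS = 11.2 − (7.6 × 10⁻⁴/1.3 × 10⁻⁴)·(+1.15) = 4.477 °C.
Cooling required: 11.9 − (4.477) = 7.423 °C.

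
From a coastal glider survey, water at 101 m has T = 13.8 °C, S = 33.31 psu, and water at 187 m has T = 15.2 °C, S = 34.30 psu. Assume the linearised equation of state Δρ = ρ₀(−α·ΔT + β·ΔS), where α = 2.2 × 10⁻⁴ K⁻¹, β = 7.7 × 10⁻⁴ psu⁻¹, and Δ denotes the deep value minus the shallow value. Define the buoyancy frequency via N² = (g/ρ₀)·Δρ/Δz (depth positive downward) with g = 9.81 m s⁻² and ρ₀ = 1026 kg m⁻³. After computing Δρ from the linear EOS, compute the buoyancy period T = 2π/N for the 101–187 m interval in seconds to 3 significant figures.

873 s

ΔT = +1.4 K, ΔS = +0.99 psu (deep − shallow).
Δρ/ρ₀ = −αΔT + βΔS = -3.08 × 10⁻⁴ + 7.623 × 10⁻⁴ = 4.543 × 10⁻⁴, so Δρ ≈ 0.4661 kg m⁻³.
N² = (g/ρ₀)·Δρ/Δz = g·(Δρ/ρ₀)/Δz = 9.81 × 4.543 × 10⁻⁴ / 86 = 5.1822 × 10⁻⁵ s⁻².
N = √(5.1822 × 10⁻⁵) = 7.1987 × 10⁻³ rad s⁻¹ → T = 2π/N = 872.82 s ≈ 873 s.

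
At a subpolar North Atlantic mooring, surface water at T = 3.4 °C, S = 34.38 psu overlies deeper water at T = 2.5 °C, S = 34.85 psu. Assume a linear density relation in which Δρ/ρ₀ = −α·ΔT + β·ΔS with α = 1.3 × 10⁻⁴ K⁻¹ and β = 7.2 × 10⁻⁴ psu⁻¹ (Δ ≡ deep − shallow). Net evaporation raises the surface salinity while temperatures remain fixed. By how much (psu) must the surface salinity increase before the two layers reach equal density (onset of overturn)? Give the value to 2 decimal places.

0.63 psu

Neutral buoyancy requires −α(T_deep − T_surf) + β(S_deep − S_surf′) = 0.
S_surf′ = S_deep − (α/β)·ΔT = 34.85 − (1.3 × 10⁻⁴/7.2 × 10⁻⁴)·(-0.9) = 35.0125 psu.
Increase required: 35.0125 − 34.38 = 0.6325 psu.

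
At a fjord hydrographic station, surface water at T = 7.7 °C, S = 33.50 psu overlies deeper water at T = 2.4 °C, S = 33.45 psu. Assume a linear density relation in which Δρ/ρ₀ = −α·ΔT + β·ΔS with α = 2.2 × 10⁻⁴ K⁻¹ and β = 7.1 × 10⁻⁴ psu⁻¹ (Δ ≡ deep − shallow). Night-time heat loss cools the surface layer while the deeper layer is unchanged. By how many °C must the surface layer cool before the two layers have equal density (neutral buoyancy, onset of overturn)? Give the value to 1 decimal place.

Neutral buoyancy requires Δρ = 0, i.e. −α(T_deep − T_surf′) + β(S_deep − S_surf) = 0.
T_surf′ = T_deep − (β/α)·ΔS = 2.4 − (7.1 × 10⁻⁴/2.2 × 10⁻⁴)·(-0.05) = 2.561 °C.
Cooling required: 7.7 − (2.561) = 5.139 °C.

5.1 °C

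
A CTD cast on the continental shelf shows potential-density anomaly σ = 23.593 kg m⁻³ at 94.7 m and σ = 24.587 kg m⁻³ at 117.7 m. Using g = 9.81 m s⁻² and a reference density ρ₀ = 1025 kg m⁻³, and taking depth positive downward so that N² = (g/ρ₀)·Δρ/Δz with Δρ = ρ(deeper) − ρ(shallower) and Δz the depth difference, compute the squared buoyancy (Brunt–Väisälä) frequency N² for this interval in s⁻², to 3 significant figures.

Δρ = 1024.587 − 1023.593 = 0.994 kg m⁻³ over Δz = 117.7 − 94.7 = 23 m.
N² = (9.81/1025) × (0.994/23) = 4.1362 × 10⁻⁴ s⁻² ≈ 4.14 × 10⁻⁴ s⁻².

4.14 × 10⁻⁴ s⁻²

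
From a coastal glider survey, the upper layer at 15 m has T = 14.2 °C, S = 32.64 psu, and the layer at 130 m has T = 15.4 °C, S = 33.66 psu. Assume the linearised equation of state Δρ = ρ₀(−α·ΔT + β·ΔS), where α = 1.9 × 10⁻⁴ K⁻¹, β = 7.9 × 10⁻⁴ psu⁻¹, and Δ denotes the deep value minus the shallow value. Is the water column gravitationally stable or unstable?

stable

ΔT = 15.4 − 14.2 = +1.2 K and ΔS = 33.66 − 32.64 = +1.02 psu (deep − shallow).
−αΔT = -2.28 × 10⁻⁴; βΔS = 8.058 × 10⁻⁴; sum Δρ/ρ₀ = 5.778 × 10⁻⁴.
Δρ/ρ₀ > 0, so Δρ > 0: deeper water is denser → statically stable.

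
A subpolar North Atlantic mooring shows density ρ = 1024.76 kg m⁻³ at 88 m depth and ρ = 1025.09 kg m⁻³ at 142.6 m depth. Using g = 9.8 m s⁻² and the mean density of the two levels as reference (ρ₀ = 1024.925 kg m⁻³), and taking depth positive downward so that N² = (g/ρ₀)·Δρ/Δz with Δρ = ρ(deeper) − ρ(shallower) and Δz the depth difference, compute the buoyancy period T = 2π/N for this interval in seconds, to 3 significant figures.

Δρ = 1025.09 − 1024.76 = 0.33 kg m⁻³ over Δz = 142.6 − 88 = 54.6 m.
N² = (9.8/1024.925) × (0.33/54.6) = 5.7790 × 10⁻⁵ s⁻².
N = √(5.7790 × 10⁻⁵) = 7.6020 × 10⁻³ rad s⁻¹, so T = 2π/N = 826.52 s ≈ 827 s.

827 s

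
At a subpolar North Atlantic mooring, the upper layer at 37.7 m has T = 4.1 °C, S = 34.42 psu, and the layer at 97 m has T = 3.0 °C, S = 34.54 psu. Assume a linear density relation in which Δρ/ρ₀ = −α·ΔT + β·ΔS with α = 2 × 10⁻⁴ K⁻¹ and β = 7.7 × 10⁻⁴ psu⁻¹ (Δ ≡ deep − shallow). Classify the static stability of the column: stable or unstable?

stable

ΔT = 3.0 − 4.1 = -1.1 K and ΔS = 34.54 − 34.42 = +0.12 psu (deep − shallow).
−αΔT = 2.20 × 10⁻⁴; βΔS = 9.24 × 10⁻⁵; sum Δρ/ρ₀ = 3.124 × 10⁻⁴.
Δρ/ρ₀ > 0, so Δρ > 0: deeper water is denser → statically stable.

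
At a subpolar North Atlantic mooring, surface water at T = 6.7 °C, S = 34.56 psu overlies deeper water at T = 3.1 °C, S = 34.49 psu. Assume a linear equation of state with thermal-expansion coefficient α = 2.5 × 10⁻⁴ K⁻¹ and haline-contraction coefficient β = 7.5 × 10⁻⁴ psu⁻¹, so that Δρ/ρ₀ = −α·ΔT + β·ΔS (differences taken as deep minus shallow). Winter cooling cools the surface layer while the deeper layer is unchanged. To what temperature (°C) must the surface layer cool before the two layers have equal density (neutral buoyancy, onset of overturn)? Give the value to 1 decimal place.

Neutral buoyancy requires Δρ = 0, i.e. −α(T_deep − T_surf′) + β(S_deep − S_surf) = 0.
T_surf′ = T_deep − (β/α)·ΔS = 3.1 − (7.5 × 10⁻⁴/2.5 × 10⁻⁴)·(-0.07) = 3.310 °C.
Cooling required: 6.7 − (3.310) = 3.390 °C.

3.3 °C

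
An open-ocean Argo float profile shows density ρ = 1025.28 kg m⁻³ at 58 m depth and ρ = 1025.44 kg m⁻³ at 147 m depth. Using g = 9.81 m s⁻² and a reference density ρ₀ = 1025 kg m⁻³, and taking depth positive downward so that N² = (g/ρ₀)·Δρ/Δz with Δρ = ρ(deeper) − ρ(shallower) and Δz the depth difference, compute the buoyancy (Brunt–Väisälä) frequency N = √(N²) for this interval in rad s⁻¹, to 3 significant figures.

4.15 × 10⁻³ rad s⁻¹

Δρ = 1025.44 − 1025.28 = 0.16 kg m⁻³ over Δz = 147 − 58 = 89 m.
N² = (9.81/1025) × (0.16/89) = 1.7206 × 10⁻⁵ s⁻².
N = √(1.7206 × 10⁻⁵) = 4.1480 × 10⁻³ rad s⁻¹ ≈ 4.15 × 10⁻³ rad s⁻¹.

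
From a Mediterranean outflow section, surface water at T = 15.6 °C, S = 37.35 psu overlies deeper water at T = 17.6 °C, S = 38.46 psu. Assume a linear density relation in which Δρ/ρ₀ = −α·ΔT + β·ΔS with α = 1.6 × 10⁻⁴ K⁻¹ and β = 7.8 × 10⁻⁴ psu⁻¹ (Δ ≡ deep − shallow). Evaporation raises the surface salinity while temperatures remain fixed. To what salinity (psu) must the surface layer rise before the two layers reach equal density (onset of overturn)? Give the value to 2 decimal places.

Neutral buoyancy requires −α(T_deep − T_surf) + β(S_deep − S_surf′) = 0.
S_surf′ = S_deep − (α/β)·ΔT = 38.46 − (1.6 × 10⁻⁴/7.8 × 10⁻⁴)·(+2.0) = 38.0497 psu.
Increase required: 38.0497 − 37.35 = 0.6997 psu.

38.05 psu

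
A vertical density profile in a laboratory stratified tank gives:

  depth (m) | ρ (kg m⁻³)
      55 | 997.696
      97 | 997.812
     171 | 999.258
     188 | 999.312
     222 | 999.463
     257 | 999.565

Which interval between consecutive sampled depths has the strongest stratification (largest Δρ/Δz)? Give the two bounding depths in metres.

97–171 m

Compute the density gradient over each adjacent pair:
  55–97 m: Δρ/Δz = 0.116/42 = 2.8 × 10⁻³ kg m⁻⁴
  97–171 m: Δρ/Δz = 1.446/74 = 0.020 kg m⁻⁴
  171–188 m: Δρ/Δz = 0.054/17 = 3.2 × 10⁻³ kg m⁻⁴
  188–222 m: Δρ/Δz = 0.151/34 = 4.4 × 10⁻³ kg m⁻⁴
  222–257 m: Δρ/Δz = 0.102/35 = 2.9 × 10⁻³ kg m⁻⁴
The largest gradient is in the 97–171 m interval — the pycnocline.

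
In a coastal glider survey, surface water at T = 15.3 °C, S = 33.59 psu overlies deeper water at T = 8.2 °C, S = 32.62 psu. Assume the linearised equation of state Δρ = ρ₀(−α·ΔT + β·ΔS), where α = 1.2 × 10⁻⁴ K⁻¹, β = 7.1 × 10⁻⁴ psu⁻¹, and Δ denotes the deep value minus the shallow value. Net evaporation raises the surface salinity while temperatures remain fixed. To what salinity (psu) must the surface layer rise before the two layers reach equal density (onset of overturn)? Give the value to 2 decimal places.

Neutral buoyancy requires −α(T_deep − T_surf) + β(S_deep − S_surf′) = 0.
S_surf′ = S_deep − (α/β)·ΔT = 32.62 − (1.2 × 10⁻⁴/7.1 × 10⁻⁴)·(-7.1) = 33.8200 psu.
Increase required: 33.8200 − 33.59 = 0.2300 psu.

33.82 psu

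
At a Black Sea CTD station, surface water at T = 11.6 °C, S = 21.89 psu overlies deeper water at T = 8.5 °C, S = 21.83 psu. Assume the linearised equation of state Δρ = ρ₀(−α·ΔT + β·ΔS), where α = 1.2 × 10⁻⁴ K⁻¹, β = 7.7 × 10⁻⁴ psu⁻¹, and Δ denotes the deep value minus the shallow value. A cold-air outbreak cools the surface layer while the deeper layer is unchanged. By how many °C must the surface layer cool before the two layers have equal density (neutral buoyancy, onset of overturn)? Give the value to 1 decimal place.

2.7 °C

Neutral buoyancy requires Δρ = 0, i.e. −α(T_deep − T_surf′) + β(S_deep − S_surf) = 0.
T_surf′ = T_deep − (β/α)·ΔS = 8.5 − (7.7 × 10⁻⁴/1.2 × 10⁻⁴)·(-0.06) = 8.885 °C.
Cooling required: 11.6 − (8.885) = 2.715 °C.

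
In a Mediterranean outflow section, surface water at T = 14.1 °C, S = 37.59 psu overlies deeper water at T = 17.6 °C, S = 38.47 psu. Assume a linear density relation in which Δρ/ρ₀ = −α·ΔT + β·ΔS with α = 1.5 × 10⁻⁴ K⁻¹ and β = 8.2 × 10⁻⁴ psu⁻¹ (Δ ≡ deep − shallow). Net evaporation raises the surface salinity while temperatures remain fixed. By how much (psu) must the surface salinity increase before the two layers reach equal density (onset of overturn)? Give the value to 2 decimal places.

0.24 psu

Neutral buoyancy requires −α(T_deep − T_surf) + β(S_deep − S_surf′) = 0.
S_surf′ = S_deep − (α/β)·ΔT = 38.47 − (1.5 × 10⁻⁴/8.2 × 10⁻⁴)·(+3.5) = 37.8298 psu.
Increase required: 37.8298 − 37.59 = 0.2398 psu.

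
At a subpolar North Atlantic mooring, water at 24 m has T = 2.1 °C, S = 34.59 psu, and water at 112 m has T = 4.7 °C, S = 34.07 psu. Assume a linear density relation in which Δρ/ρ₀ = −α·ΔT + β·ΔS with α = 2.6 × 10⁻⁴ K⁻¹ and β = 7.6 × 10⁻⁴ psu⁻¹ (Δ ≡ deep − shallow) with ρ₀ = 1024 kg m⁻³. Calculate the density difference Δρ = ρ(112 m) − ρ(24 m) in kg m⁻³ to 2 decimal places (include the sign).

ΔT = +2.6 K, ΔS = -0.52 psu (deep − shallow).
Δρ/ρ₀ = −(2.6 × 10⁻⁴)(+2.6) + (7.6 × 10⁻⁴)(-0.52) = -1.0712 × 10⁻³.
Δρ = 1024 × (-1.0712 × 10⁻³) = -1.10 kg m⁻³.
Negative Δρ: lighter below, statically unstable.

-1.10 kg m⁻³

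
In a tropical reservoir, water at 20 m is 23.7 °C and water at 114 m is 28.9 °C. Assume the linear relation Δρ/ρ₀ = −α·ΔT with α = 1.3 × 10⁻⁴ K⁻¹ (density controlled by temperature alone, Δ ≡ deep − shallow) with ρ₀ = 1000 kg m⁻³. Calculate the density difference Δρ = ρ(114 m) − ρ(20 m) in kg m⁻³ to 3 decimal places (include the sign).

-0.676 kg m⁻³

ΔT = +5.2 K, Δρ/ρ₀ = −αΔT = -6.76 × 10⁻⁴.
Δρ = 1000 × (-6.76 × 10⁻⁴) = -0.676 kg m⁻³.
Negative Δρ: lighter below, statically unstable.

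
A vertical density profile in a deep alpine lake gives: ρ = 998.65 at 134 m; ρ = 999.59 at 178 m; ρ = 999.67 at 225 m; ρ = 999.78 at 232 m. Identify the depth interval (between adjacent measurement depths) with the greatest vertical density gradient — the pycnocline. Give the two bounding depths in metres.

Compute the density gradient over each adjacent pair:
  134–178 m: Δρ/Δz = 0.94/44 = 0.021 kg m⁻⁴
  178–225 m: Δρ/Δz = 0.08/47 = 1.7 × 10⁻³ kg m⁻⁴
  225–232 m: Δρ/Δz = 0.11/7 = 0.016 kg m⁻⁴
The largest gradient is in the 134–178 m interval — the pycnocline.

134–178 m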